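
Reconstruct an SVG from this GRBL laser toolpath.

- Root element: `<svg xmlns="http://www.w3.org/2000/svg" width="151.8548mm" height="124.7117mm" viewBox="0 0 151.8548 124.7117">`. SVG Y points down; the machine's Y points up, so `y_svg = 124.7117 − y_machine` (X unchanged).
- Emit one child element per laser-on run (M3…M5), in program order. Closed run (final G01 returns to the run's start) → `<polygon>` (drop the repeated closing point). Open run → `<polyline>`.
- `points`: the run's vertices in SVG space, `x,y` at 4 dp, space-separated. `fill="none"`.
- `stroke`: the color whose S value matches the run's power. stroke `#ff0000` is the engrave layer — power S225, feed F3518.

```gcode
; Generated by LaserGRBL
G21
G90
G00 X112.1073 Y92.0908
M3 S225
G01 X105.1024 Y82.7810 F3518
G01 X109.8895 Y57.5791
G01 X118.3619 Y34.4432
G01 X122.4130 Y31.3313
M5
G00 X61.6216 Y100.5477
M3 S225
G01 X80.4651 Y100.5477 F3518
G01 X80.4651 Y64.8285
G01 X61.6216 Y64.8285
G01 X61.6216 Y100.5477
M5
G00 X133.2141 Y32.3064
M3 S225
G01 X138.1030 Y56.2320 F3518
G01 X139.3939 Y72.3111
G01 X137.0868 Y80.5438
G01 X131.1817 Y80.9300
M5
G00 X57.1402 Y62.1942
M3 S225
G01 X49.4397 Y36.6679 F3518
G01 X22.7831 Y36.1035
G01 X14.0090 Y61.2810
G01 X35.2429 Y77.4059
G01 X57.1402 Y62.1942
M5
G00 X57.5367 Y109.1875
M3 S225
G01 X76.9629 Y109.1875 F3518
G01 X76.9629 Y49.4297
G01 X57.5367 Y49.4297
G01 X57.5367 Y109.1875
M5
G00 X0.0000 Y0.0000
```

y_svg = 124.7117 − y_m. Every run uses S225, so all elements get stroke `#ff0000` (engrave).

[1] open run; points: 112.1073,32.6209 105.1024,41.9307 109.8895,67.1326 118.3619,90.2685 122.4130,93.3804

[2] closed run; points: 61.6216,24.1640 80.4651,24.1640 80.4651,59.8832 61.6216,59.8832

[3] open run; points: 133.2141,92.4053 138.1030,68.4797 139.3939,52.4006 137.0868,44.1679 131.1817,43.7817

[4] closed run; points: 57.1402,62.5175 49.4397,88.0438 22.7831,88.6082 14.0090,63.4307 35.2429,47.3058

[5] closed run; points: 57.5367,15.5242 76.9629,15.5242 76.9629,75.2820 57.5367,75.2820

<svg xmlns="http://www.w3.org/2000/svg" width="151.8548mm" height="124.7117mm" viewBox="0 0 151.8548 124.7117">
  <polyline points="112.1073,32.6209 105.1024,41.9307 109.8895,67.1326 118.3619,90.2685 122.4130,93.3804" fill="none" stroke="#ff0000"/>
  <polygon points="61.6216,24.1640 80.4651,24.1640 80.4651,59.8832 61.6216,59.8832" fill="none" stroke="#ff0000"/>
  <polyline points="133.2141,92.4053 138.1030,68.4797 139.3939,52.4006 137.0868,44.1679 131.1817,43.7817" fill="none" stroke="#ff0000"/>
  <polygon points="57.1402,62.5175 49.4397,88.0438 22.7831,88.6082 14.0090,63.4307 35.2429,47.3058" fill="none" stroke="#ff0000"/>
  <polygon points="57.5367,15.5242 76.9629,15.5242 76.9629,75.2820 57.5367,75.2820" fill="none" stroke="#ff0000"/>
</svg>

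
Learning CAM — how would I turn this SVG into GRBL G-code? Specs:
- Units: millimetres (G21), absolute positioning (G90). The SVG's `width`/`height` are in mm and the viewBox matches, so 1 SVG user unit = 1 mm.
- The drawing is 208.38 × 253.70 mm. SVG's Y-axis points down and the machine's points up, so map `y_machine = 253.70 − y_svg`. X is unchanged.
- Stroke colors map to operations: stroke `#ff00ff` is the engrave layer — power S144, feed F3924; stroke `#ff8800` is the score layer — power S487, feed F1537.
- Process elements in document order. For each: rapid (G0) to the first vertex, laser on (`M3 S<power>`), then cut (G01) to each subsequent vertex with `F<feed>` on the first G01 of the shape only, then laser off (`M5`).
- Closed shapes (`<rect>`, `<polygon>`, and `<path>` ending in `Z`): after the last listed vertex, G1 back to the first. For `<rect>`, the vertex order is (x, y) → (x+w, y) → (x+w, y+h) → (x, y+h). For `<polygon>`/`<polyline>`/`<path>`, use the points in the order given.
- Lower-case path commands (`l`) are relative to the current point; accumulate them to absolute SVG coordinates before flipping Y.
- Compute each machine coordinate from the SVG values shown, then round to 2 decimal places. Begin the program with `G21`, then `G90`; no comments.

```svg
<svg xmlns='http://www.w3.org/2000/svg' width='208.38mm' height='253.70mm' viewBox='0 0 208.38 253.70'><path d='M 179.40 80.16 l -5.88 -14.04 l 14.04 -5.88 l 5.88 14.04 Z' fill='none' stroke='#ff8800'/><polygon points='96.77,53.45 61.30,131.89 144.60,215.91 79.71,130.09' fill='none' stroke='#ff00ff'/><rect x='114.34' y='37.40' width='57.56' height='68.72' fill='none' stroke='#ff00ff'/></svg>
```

G21
G90
G0 X179.40 Y173.54
M3 S487
G01 X173.52 Y187.58 F1537
G01 X187.56 Y193.46
G01 X193.44 Y179.42
G01 X179.40 Y173.54
M5
G0 X96.77 Y200.25
M3 S144
G01 X61.30 Y121.81 F3924
G01 X144.60 Y37.79
G01 X79.71 Y123.61
G01 X96.77 Y200.25
M5
G0 X114.34 Y216.30
M3 S144
G01 X171.90 Y216.30 F3924
G01 X171.90 Y147.58
G01 X114.34 Y147.58
G01 X114.34 Y216.30
M5

Since the viewBox matches the mm dimensions, user units are millimetres directly. The only transform is the Y-flip y_m = 253.70 − y_svg.

Shape 1 is a regular polygon drawn with `<path>`. Its stroke #ff8800 means score at S487, F1537. After flipping Y the toolpath is (179.40,173.54) → (173.52,187.58) → (187.56,193.46) → (193.44,179.42) → (179.40,173.54), returning to the start.

Shape 2 is a closed polygon drawn with `<polygon>`. Its stroke #ff00ff means engrave at S144, F3924. After flipping Y the toolpath is (96.77,200.25) → (61.30,121.81) → (144.60,37.79) → (79.71,123.61) → (96.77,200.25), returning to the start.

Shape 3 is a rectangle drawn with `<rect>`. Its stroke #ff00ff means engrave at S144, F3924. After flipping Y the toolpath is (114.34,216.30) → (171.90,216.30) → (171.90,147.58) → (114.34,147.58) → (114.34,216.30), returning to the start.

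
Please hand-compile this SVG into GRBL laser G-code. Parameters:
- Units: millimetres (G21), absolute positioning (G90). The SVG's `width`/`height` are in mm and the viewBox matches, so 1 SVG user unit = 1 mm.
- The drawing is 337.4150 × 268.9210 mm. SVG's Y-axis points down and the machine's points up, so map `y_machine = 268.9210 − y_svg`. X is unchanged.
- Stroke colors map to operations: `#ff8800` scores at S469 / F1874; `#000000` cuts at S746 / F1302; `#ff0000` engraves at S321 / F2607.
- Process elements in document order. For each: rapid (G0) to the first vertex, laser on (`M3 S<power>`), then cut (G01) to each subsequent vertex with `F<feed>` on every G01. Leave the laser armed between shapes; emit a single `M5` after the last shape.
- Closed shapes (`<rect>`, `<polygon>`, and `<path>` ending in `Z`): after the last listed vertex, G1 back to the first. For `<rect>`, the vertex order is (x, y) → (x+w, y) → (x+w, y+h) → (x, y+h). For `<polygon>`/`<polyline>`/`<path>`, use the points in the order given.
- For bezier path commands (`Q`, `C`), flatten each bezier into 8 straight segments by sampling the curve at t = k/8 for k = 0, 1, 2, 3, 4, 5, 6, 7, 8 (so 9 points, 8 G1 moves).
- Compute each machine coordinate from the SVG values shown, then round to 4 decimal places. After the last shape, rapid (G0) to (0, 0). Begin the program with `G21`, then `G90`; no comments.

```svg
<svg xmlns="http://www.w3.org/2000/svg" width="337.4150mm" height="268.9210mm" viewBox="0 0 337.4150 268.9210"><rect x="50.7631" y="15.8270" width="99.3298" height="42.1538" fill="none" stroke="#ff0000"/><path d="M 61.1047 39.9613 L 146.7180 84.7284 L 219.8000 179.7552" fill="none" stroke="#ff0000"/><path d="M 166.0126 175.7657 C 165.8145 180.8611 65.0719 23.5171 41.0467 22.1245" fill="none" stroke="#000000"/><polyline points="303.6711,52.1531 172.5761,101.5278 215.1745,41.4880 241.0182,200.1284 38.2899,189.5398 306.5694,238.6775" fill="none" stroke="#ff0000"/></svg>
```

G21
G90
G0 X50.7631 Y253.0940
M3 S321
G01 X150.0929 Y253.0940 F2607
G01 X150.0929 Y210.9402 F2607
G01 X50.7631 Y210.9402 F2607
G01 X50.7631 Y253.0940 F2607
G0 X61.1047 Y228.9597
M3 S321
G01 X146.7180 Y184.1926 F2607
G01 X219.8000 Y89.1658 F2607
G0 X166.0126 Y93.1553
M3 S746
G01 X161.5715 Y98.2370 F1302
G01 X149.7816 Y114.8163 F1302
G01 X132.7203 Y139.1620 F1302
G01 X112.4648 Y167.5429 F1302
G01 X91.0924 Y196.2280 F1302
G01 X70.6804 Y221.4860 F1302
G01 X53.3061 Y239.5859 F1302
G01 X41.0467 Y246.7965 F1302
G0 X303.6711 Y216.7679
M3 S321
G01 X172.5761 Y167.3932 F2607
G01 X215.1745 Y227.4330 F2607
G01 X241.0182 Y68.7926 F2607
G01 X38.2899 Y79.3812 F2607
G01 X306.5694 Y30.2435 F2607
M5
G0 X0.0000 Y0.0000

Since the viewBox matches the mm dimensions, user units are millimetres directly. The only transform is the Y-flip y_m = 268.9210 − y_svg.

Shape 1 is a rectangle drawn with `<rect>`. Its stroke #ff0000 means engrave at S321, F2607. After flipping Y the toolpath is (50.7631,253.0940) → (150.0929,253.0940) → (150.0929,210.9402) → (50.7631,210.9402) → (50.7631,253.0940), returning to the start.

Shape 2 is a open polyline drawn with `<path>`. Its stroke #ff0000 means engrave at S321, F2607. After flipping Y the toolpath is (61.1047,228.9597) → (146.7180,184.1926) → (219.8000,89.1658).

Shape 3 is a cubic bezier drawn with `<path>`. Its stroke #000000 means cut at S746, F1302. After flipping Y the toolpath is (166.0126,93.1553) → (161.5715,98.2370) → (149.7816,114.8163) → (132.7203,139.1620) → (112.4648,167.5429) → (91.0924,196.2280) → (70.6804,221.4860) → (53.3061,239.5859) → (41.0467,246.7965).

Shape 4 is a open polyline drawn with `<polyline>`. Its stroke #ff0000 means engrave at S321, F2607. After flipping Y the toolpath is (303.6711,216.7679) → (172.5761,167.3932) → (215.1745,227.4330) → (241.0182,68.7926) → (38.2899,79.3812) → (306.5694,30.2435).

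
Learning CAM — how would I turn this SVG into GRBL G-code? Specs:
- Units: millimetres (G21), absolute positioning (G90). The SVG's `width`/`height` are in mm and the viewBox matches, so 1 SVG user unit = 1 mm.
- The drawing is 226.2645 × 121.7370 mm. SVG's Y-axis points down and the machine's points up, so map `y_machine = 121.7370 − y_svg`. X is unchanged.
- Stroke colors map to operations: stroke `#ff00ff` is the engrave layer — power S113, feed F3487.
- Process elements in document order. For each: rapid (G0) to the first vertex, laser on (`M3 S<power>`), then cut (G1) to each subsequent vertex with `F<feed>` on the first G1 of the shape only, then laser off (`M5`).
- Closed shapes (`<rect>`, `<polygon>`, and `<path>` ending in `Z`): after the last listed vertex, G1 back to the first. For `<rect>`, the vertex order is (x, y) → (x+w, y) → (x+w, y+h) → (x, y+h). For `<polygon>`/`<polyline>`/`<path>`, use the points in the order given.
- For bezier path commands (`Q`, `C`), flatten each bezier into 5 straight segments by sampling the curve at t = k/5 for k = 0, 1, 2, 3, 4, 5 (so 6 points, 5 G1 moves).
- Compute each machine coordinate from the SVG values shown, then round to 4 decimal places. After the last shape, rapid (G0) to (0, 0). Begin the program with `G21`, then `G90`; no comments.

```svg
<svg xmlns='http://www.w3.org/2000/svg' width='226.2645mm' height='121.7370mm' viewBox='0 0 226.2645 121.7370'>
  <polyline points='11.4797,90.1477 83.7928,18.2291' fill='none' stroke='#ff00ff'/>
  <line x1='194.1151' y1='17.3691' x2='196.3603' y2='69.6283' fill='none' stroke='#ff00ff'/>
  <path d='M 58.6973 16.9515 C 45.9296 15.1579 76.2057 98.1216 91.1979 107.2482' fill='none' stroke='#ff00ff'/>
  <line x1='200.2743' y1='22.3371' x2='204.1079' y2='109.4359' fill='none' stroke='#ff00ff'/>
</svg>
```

G21
G90
G0 X11.4797 Y31.5893
M3 S113
G1 X83.7928 Y103.5079 F3487
M5
G0 X194.1151 Y104.3679
M3 S113
G1 X196.3603 Y52.1087 F3487
M5
G0 X58.6973 Y104.7855
M3 S113
G1 X55.7353 Y96.9595 F3487
G1 X60.3041 Y76.4044
G1 X69.6040 Y50.7325
G1 X80.8351 Y27.5565
G1 X91.1979 Y14.4888
M5
G0 X200.2743 Y99.3999
M3 S113
G1 X204.1079 Y12.3011 F3487
M5
G0 X0.0000 Y0.0000

1 u = 1 mm; y_m = 121.7370 − y.

[1] `<polyline>` line segment, #ff00ff→engrave S113 F3487: (11.4797,31.5893) → (83.7928,103.5079)

[2] `<line>` line segment, #ff00ff→engrave S113 F3487: (194.1151,104.3679) → (196.3603,52.1087)

[3] `<path>` cubic bezier, #ff00ff→engrave S113 F3487: (58.6973,104.7855) → (55.7353,96.9595) → (60.3041,76.4044) → (69.6040,50.7325) → (80.8351,27.5565) → (91.1979,14.4888)

[4] `<line>` line segment, #ff00ff→engrave S113 F3487: (200.2743,99.3999) → (204.1079,12.3011)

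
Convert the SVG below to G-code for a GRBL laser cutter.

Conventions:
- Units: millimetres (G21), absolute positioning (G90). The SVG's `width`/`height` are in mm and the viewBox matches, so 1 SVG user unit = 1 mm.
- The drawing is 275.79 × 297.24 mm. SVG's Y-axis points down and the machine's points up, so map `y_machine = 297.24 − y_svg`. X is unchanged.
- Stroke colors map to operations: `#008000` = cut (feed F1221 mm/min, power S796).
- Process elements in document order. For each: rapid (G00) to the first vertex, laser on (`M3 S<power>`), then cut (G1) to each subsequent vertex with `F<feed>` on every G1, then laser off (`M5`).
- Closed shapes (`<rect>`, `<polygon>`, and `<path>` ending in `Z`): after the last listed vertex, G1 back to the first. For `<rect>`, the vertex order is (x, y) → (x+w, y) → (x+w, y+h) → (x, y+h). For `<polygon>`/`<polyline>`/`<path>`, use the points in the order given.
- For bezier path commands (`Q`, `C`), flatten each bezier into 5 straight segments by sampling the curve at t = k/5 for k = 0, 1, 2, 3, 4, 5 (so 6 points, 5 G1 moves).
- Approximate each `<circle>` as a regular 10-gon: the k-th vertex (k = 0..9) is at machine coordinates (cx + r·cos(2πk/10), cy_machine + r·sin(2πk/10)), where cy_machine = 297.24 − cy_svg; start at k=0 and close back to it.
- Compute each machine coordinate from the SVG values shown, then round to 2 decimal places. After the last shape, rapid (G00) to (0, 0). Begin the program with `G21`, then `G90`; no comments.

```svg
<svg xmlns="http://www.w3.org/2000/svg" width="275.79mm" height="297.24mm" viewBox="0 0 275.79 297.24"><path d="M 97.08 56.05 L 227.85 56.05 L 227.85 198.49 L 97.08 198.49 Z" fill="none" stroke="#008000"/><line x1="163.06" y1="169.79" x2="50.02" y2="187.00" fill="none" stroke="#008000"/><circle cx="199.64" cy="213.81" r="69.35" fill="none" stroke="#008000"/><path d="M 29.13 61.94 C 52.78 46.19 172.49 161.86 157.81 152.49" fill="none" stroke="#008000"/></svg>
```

1 u = 1 mm; y_m = 297.24 − y.

[1] `<path>` rectangle, #008000→cut S796 F1221: (97.08,241.19) → (227.85,241.19) → (227.85,98.75) → (97.08,98.75) → (97.08,241.19) (closed)

[2] `<line>` line segment, #008000→cut S796 F1221: (163.06,127.45) → (50.02,110.24)

[3] `<circle>` circle, #008000→cut S796 F1221: (268.99,83.43) → (255.75,124.19) → (221.07,149.39) → (178.21,149.39) → (143.53,124.19) → (130.29,83.43) → (143.53,42.67) → (178.21,17.47) → (221.07,17.47) → (255.75,42.67) → (268.99,83.43) (closed)

[4] `<path>` cubic bezier, #008000→cut S796 F1221: (29.13,235.30) → (53.00,231.03) → (88.87,207.53) → (125.67,177.11) → (152.33,152.08) → (157.81,144.75)

G21
G90
G00 X97.08 Y241.19
M3 S796
G1 X227.85 Y241.19 F1221
G1 X227.85 Y98.75 F1221
G1 X97.08 Y98.75 F1221
G1 X97.08 Y241.19 F1221
M5
G00 X163.06 Y127.45
M3 S796
G1 X50.02 Y110.24 F1221
M5
G00 X268.99 Y83.43
M3 S796
G1 X255.75 Y124.19 F1221
G1 X221.07 Y149.39 F1221
G1 X178.21 Y149.39 F1221
G1 X143.53 Y124.19 F1221
G1 X130.29 Y83.43 F1221
G1 X143.53 Y42.67 F1221
G1 X178.21 Y17.47 F1221
G1 X221.07 Y17.47 F1221
G1 X255.75 Y42.67 F1221
G1 X268.99 Y83.43 F1221
M5
G00 X29.13 Y235.30
M3 S796
G1 X53.00 Y231.03 F1221
G1 X88.87 Y207.53 F1221
G1 X125.67 Y177.11 F1221
G1 X152.33 Y152.08 F1221
G1 X157.81 Y144.75 F1221
M5
G00 X0.00 Y0.00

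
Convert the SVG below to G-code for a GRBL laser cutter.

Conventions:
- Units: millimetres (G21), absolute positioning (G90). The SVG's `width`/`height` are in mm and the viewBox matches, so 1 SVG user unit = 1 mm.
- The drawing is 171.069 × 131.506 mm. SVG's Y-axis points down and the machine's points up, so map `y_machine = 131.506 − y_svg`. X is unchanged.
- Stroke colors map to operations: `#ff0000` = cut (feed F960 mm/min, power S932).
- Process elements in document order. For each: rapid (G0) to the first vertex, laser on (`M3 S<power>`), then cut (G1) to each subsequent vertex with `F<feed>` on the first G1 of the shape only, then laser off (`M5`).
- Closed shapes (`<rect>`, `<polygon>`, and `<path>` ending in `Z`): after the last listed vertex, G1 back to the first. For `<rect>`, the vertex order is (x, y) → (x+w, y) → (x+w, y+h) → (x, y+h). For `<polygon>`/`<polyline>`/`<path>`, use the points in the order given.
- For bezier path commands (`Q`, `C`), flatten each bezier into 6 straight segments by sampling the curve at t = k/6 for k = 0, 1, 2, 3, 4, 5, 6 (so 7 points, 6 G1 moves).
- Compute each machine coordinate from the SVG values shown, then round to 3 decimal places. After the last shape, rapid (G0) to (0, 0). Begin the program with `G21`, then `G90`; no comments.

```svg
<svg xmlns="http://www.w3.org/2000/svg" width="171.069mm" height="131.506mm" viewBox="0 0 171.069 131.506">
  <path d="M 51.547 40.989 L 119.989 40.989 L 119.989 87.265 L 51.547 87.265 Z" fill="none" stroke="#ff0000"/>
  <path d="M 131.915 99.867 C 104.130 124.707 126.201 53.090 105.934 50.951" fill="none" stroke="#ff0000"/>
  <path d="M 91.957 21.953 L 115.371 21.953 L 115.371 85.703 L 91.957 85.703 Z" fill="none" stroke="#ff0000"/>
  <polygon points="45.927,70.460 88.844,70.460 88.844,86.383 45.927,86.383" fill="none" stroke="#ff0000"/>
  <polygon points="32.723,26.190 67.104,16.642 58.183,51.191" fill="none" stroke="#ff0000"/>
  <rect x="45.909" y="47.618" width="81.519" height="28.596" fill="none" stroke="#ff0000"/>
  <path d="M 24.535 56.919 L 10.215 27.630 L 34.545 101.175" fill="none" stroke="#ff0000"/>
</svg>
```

G21
G90
G0 X51.547 Y90.517
M3 S932
G1 X119.989 Y90.517 F960
G1 X119.989 Y44.241
G1 X51.547 Y44.241
G1 X51.547 Y90.517
M5
G0 X131.915 Y31.639
M3 S932
G1 X121.750 Y26.489 F960
G1 X117.334 Y32.806
G1 X116.105 Y45.980
G1 X115.503 Y61.402
G1 X112.966 Y74.464
G1 X105.934 Y80.555
M5
G0 X91.957 Y109.553
M3 S932
G1 X115.371 Y109.553 F960
G1 X115.371 Y45.803
G1 X91.957 Y45.803
G1 X91.957 Y109.553
M5
G0 X45.927 Y61.046
M3 S932
G1 X88.844 Y61.046 F960
G1 X88.844 Y45.123
G1 X45.927 Y45.123
G1 X45.927 Y61.046
M5
G0 X32.723 Y105.316
M3 S932
G1 X67.104 Y114.864 F960
G1 X58.183 Y80.315
G1 X32.723 Y105.316
M5
G0 X45.909 Y83.888
M3 S932
G1 X127.428 Y83.888 F960
G1 X127.428 Y55.292
G1 X45.909 Y55.292
G1 X45.909 Y83.888
M5
G0 X24.535 Y74.587
M3 S932
G1 X10.215 Y103.876 F960
G1 X34.545 Y30.331
M5
G0 X0.000 Y0.000

Since the viewBox matches the mm dimensions, user units are millimetres directly. The only transform is the Y-flip y_m = 131.506 − y_svg.

Shape 1 is a rectangle drawn with `<path>`. Its stroke #ff0000 means cut at S932, F960. After flipping Y the toolpath is (51.547,90.517) → (119.989,90.517) → (119.989,44.241) → (51.547,44.241) → (51.547,90.517), returning to the start.

Shape 2 is a cubic bezier drawn with `<path>`. Its stroke #ff0000 means cut at S932, F960. After flipping Y the toolpath is (131.915,31.639) → (121.750,26.489) → (117.334,32.806) → (116.105,45.980) → (115.503,61.402) → (112.966,74.464) → (105.934,80.555).

Shape 3 is a rectangle drawn with `<path>`. Its stroke #ff0000 means cut at S932, F960. After flipping Y the toolpath is (91.957,109.553) → (115.371,109.553) → (115.371,45.803) → (91.957,45.803) → (91.957,109.553), returning to the start.

Shape 4 is a rectangle drawn with `<polygon>`. Its stroke #ff0000 means cut at S932, F960. After flipping Y the toolpath is (45.927,61.046) → (88.844,61.046) → (88.844,45.123) → (45.927,45.123) → (45.927,61.046), returning to the start.

Shape 5 is a regular polygon drawn with `<polygon>`. Its stroke #ff0000 means cut at S932, F960. After flipping Y the toolpath is (32.723,105.316) → (67.104,114.864) → (58.183,80.315) → (32.723,105.316), returning to the start.

Shape 6 is a rectangle drawn with `<rect>`. Its stroke #ff0000 means cut at S932, F960. After flipping Y the toolpath is (45.909,83.888) → (127.428,83.888) → (127.428,55.292) → (45.909,55.292) → (45.909,83.888), returning to the start.

Shape 7 is a open polyline drawn with `<path>`. Its stroke #ff0000 means cut at S932, F960. After flipping Y the toolpath is (24.535,74.587) → (10.215,103.876) → (34.545,30.331).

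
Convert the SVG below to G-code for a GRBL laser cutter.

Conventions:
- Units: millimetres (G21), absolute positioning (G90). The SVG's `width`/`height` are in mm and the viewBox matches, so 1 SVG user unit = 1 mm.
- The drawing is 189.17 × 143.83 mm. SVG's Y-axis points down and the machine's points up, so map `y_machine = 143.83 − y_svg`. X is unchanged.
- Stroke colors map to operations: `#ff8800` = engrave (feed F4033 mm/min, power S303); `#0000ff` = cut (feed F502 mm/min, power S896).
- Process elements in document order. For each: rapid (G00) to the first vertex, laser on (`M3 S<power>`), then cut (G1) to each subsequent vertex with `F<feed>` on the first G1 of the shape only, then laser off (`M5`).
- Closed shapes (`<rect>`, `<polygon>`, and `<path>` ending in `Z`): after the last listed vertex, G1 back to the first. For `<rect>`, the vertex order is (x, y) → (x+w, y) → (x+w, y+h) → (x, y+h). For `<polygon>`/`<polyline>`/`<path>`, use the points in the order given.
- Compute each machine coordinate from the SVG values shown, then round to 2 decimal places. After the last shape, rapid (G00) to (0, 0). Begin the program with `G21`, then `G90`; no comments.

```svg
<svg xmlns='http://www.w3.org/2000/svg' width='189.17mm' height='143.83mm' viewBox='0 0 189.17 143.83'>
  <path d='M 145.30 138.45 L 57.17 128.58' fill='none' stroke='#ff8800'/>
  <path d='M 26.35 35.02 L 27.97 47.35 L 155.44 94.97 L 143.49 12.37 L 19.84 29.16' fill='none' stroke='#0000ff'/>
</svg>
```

viewBox `0 0 189.17 143.83` with mm width/height → 1 unit = 1 mm. Flip: y_m = 143.83 − y_svg.

**Shape 1** — `<path>` line segment, stroke `#ff8800` → engrave (S303, F4033). Machine vertices: (145.30,5.38) → (57.17,15.25). Open path.

**Shape 2** — `<path>` open polyline, stroke `#0000ff` → cut (S896, F502). Machine vertices: (26.35,108.81) → (27.97,96.48) → (155.44,48.86) → (143.49,131.46) → (19.84,114.67). Open path.

G21
G90
G00 X145.30 Y5.38
M3 S303
G1 X57.17 Y15.25 F4033
M5
G00 X26.35 Y108.81
M3 S896
G1 X27.97 Y96.48 F502
G1 X155.44 Y48.86
G1 X143.49 Y131.46
G1 X19.84 Y114.67
M5
G00 X0.00 Y0.00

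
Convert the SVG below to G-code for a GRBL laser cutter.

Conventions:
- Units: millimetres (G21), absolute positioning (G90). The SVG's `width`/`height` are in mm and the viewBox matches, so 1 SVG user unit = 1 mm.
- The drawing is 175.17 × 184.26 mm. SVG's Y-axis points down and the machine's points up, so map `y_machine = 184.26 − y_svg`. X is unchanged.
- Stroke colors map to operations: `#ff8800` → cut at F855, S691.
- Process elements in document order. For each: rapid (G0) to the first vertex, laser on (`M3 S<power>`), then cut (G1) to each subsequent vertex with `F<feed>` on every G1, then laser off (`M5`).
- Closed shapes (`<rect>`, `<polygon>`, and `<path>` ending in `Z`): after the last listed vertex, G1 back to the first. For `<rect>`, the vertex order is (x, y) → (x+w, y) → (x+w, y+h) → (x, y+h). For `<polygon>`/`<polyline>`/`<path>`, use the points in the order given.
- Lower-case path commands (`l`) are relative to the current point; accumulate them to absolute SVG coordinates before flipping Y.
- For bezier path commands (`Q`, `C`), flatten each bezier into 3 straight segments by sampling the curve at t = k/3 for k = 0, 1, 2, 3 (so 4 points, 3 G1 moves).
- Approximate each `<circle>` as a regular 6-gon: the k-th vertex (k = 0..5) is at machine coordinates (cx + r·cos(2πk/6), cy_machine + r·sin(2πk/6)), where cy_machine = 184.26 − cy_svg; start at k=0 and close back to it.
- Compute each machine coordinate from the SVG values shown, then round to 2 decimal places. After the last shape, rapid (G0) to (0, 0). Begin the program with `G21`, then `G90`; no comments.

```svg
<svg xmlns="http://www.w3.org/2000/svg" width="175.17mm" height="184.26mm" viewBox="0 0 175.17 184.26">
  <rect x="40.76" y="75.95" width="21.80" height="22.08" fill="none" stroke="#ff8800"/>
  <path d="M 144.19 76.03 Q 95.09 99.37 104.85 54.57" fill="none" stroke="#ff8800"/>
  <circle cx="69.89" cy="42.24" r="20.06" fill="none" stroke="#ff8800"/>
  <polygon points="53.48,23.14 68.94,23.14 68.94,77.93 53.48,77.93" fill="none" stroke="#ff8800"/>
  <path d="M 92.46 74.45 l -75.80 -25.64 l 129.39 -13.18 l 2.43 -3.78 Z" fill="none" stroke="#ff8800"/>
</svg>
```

G21
G90
G0 X40.76 Y108.31
M3 S691
G1 X62.56 Y108.31 F855
G1 X62.56 Y86.23 F855
G1 X40.76 Y86.23 F855
G1 X40.76 Y108.31 F855
M5
G0 X144.19 Y108.23
M3 S691
G1 X118.00 Y100.24 F855
G1 X104.88 Y107.39 F855
G1 X104.85 Y129.69 F855
M5
G0 X89.95 Y142.02
M3 S691
G1 X79.92 Y159.39 F855
G1 X59.86 Y159.39 F855
G1 X49.83 Y142.02 F855
G1 X59.86 Y124.65 F855
G1 X79.92 Y124.65 F855
G1 X89.95 Y142.02 F855
M5
G0 X53.48 Y161.12
M3 S691
G1 X68.94 Y161.12 F855
G1 X68.94 Y106.33 F855
G1 X53.48 Y106.33 F855
G1 X53.48 Y161.12 F855
M5
G0 X92.46 Y109.81
M3 S691
G1 X16.66 Y135.45 F855
G1 X146.05 Y148.63 F855
G1 X148.48 Y152.41 F855
G1 X92.46 Y109.81 F855
M5
G0 X0.00 Y0.00

1 u = 1 mm; y_m = 184.26 − y.

[1] `<rect>` rectangle, #ff8800→cut S691 F855: (40.76,108.31) → (62.56,108.31) → (62.56,86.23) → (40.76,86.23) → (40.76,108.31) (closed)

[2] `<path>` quadratic bezier, #ff8800→cut S691 F855: (144.19,108.23) → (118.00,100.24) → (104.88,107.39) → (104.85,129.69)

[3] `<circle>` circle, #ff8800→cut S691 F855: (89.95,142.02) → (79.92,159.39) → (59.86,159.39) → (49.83,142.02) → (59.86,124.65) → (79.92,124.65) → (89.95,142.02) (closed)

[4] `<polygon>` rectangle, #ff8800→cut S691 F855: (53.48,161.12) → (68.94,161.12) → (68.94,106.33) → (53.48,106.33) → (53.48,161.12) (closed)

[5] `<path>` closed polygon, #ff8800→cut S691 F855: (92.46,109.81) → (16.66,135.45) → (146.05,148.63) → (148.48,152.41) → (92.46,109.81) (closed)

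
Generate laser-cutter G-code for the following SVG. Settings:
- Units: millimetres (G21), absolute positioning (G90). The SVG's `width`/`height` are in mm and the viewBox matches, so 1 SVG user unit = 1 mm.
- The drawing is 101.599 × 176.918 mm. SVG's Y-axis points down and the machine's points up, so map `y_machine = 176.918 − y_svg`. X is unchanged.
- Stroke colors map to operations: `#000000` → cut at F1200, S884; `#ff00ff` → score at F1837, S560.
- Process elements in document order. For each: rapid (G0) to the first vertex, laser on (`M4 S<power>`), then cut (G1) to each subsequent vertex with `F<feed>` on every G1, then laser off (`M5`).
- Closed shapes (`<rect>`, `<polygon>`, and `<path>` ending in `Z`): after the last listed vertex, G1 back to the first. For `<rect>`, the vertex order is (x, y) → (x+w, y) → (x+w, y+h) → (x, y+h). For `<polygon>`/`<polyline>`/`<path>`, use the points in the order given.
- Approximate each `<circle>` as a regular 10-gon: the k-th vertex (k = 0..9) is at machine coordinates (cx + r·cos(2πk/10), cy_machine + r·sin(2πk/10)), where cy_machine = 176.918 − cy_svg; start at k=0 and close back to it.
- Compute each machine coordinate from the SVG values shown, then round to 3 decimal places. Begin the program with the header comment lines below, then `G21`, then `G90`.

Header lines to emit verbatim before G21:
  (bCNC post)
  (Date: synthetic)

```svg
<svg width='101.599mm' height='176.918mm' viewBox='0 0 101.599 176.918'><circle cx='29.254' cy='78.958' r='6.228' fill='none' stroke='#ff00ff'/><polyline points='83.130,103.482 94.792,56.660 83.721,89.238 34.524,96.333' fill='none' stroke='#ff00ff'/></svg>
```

(bCNC post)
(Date: synthetic)
G21
G90
G0 X35.482 Y97.960
M4 S560
G1 X34.293 Y101.621 F1837
G1 X31.179 Y103.883 F1837
G1 X27.329 Y103.883 F1837
G1 X24.215 Y101.621 F1837
G1 X23.026 Y97.960 F1837
G1 X24.215 Y94.299 F1837
G1 X27.329 Y92.037 F1837
G1 X31.179 Y92.037 F1837
G1 X34.293 Y94.299 F1837
G1 X35.482 Y97.960 F1837
M5
G0 X83.130 Y73.436
M4 S560
G1 X94.792 Y120.258 F1837
G1 X83.721 Y87.680 F1837
G1 X34.524 Y80.585 F1837
M5

Since the viewBox matches the mm dimensions, user units are millimetres directly. The only transform is the Y-flip y_m = 176.918 − y_svg.

Shape 1 is a circle drawn with `<circle>`. Its stroke #ff00ff means score at S560, F1837. After flipping Y the toolpath is (35.482,97.960) → (34.293,101.621) → (31.179,103.883) → (27.329,103.883) → (24.215,101.621) → (23.026,97.960) → (24.215,94.299) → (27.329,92.037) → (31.179,92.037) → (34.293,94.299) → (35.482,97.960), returning to the start.

Shape 2 is a open polyline drawn with `<polyline>`. Its stroke #ff00ff means score at S560, F1837. After flipping Y the toolpath is (83.130,73.436) → (94.792,120.258) → (83.721,87.680) → (34.524,80.585).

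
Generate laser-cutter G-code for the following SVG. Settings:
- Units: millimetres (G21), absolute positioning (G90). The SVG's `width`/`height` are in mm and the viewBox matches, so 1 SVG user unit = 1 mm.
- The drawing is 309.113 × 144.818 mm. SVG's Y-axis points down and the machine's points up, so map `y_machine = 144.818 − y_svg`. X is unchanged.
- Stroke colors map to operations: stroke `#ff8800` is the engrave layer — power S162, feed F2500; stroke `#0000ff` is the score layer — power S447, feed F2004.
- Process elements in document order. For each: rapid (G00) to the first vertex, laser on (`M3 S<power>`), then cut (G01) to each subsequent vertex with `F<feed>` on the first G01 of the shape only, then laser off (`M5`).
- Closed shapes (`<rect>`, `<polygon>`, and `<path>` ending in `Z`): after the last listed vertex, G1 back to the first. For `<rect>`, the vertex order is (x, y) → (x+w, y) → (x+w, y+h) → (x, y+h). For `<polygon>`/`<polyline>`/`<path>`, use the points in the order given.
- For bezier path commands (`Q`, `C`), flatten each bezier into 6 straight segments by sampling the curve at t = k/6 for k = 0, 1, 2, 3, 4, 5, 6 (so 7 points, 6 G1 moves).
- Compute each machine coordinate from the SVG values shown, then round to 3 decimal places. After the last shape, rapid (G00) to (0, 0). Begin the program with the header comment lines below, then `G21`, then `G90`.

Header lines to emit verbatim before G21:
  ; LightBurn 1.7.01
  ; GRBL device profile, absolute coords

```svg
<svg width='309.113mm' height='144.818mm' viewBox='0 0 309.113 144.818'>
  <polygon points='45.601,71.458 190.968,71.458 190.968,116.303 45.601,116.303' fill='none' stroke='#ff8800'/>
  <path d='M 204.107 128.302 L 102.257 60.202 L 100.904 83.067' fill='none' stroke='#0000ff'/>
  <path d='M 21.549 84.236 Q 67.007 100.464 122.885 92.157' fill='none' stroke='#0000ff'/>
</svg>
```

Since the viewBox matches the mm dimensions, user units are millimetres directly. The only transform is the Y-flip y_m = 144.818 − y_svg.

Shape 1 is a rectangle drawn with `<polygon>`. Its stroke #ff8800 means engrave at S162, F2500. After flipping Y the toolpath is (45.601,73.360) → (190.968,73.360) → (190.968,28.515) → (45.601,28.515) → (45.601,73.360), returning to the start.

Shape 2 is a open polyline drawn with `<path>`. Its stroke #0000ff means score at S447, F2004. After flipping Y the toolpath is (204.107,16.516) → (102.257,84.616) → (100.904,61.751).

Shape 3 is a quadratic bezier drawn with `<path>`. Its stroke #0000ff means score at S447, F2004. After flipping Y the toolpath is (21.549,60.582) → (36.991,55.854) → (53.012,52.489) → (69.612,50.488) → (86.791,49.849) → (104.548,50.574) → (122.885,52.661).

; LightBurn 1.7.01
; GRBL device profile, absolute coords
G21
G90
G00 X45.601 Y73.360
M3 S162
G01 X190.968 Y73.360 F2500
G01 X190.968 Y28.515
G01 X45.601 Y28.515
G01 X45.601 Y73.360
M5
G00 X204.107 Y16.516
M3 S447
G01 X102.257 Y84.616 F2004
G01 X100.904 Y61.751
M5
G00 X21.549 Y60.582
M3 S447
G01 X36.991 Y55.854 F2004
G01 X53.012 Y52.489
G01 X69.612 Y50.488
G01 X86.791 Y49.849
G01 X104.548 Y50.574
G01 X122.885 Y52.661
M5
G00 X0.000 Y0.000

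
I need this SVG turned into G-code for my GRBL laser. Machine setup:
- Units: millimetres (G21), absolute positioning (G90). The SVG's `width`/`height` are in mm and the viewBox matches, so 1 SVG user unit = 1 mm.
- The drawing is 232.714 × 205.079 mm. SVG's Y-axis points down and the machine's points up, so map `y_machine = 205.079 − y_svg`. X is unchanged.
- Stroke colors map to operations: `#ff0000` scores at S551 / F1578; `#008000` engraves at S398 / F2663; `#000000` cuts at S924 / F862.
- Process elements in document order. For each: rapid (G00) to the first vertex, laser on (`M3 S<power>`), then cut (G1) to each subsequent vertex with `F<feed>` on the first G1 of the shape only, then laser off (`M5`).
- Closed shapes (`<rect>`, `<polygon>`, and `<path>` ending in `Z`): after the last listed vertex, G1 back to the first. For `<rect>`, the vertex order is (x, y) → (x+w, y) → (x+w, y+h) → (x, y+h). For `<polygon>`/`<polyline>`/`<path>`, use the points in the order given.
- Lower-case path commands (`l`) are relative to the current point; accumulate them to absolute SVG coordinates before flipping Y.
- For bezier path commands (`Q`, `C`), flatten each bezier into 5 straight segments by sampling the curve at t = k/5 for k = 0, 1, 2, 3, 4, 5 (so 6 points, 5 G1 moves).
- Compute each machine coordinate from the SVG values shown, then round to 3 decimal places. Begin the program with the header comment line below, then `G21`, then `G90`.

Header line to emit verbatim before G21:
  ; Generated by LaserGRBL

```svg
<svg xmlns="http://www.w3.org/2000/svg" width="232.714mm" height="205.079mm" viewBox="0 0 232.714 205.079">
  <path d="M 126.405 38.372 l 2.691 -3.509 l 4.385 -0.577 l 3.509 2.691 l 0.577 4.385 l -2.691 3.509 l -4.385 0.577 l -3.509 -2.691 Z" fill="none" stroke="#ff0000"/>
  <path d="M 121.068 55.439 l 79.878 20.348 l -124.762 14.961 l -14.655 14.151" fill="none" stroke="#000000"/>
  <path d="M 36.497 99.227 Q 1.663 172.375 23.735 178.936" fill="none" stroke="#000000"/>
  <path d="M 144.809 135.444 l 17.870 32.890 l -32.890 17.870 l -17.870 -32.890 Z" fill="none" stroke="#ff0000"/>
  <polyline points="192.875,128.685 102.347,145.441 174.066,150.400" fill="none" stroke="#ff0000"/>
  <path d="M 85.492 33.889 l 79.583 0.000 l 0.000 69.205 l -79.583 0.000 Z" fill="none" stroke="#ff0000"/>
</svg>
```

; Generated by LaserGRBL
G21
G90
G00 X126.405 Y166.707
M3 S551
G1 X129.096 Y170.216 F1578
G1 X133.481 Y170.793
G1 X136.990 Y168.102
G1 X137.567 Y163.717
G1 X134.876 Y160.208
G1 X130.491 Y159.631
G1 X126.982 Y162.322
G1 X126.405 Y166.707
M5
G00 X121.068 Y149.640
M3 S924
G1 X200.946 Y129.292 F862
G1 X76.184 Y114.331
G1 X61.529 Y100.180
M5
G00 X36.497 Y105.852
M3 S924
G1 X24.840 Y79.256 F862
G1 X17.735 Y57.988
G1 X15.182 Y42.046
G1 X17.182 Y31.431
G1 X23.735 Y26.143
M5
G00 X144.809 Y69.635
M3 S551
G1 X162.679 Y36.745 F1578
G1 X129.789 Y18.875
G1 X111.919 Y51.765
G1 X144.809 Y69.635
M5
G00 X192.875 Y76.394
M3 S551
G1 X102.347 Y59.638 F1578
G1 X174.066 Y54.679
M5
G00 X85.492 Y171.190
M3 S551
G1 X165.075 Y171.190 F1578
G1 X165.075 Y101.985
G1 X85.492 Y101.985
G1 X85.492 Y171.190
M5

viewBox `0 0 232.714 205.079` with mm width/height → 1 unit = 1 mm. Flip: y_m = 205.079 − y_svg.

**Shape 1** — `<path>` regular polygon, stroke `#ff0000` → score (S551, F1578). Machine vertices: (126.405,166.707) → (129.096,170.216) → (133.481,170.793) → (136.990,168.102) → (137.567,163.717) → (134.876,160.208) → (130.491,159.631) → (126.982,162.322) → (126.405,166.707). Closed: final G1 returns to the first vertex.

**Shape 2** — `<path>` open polyline, stroke `#000000` → cut (S924, F862). Machine vertices: (121.068,149.640) → (200.946,129.292) → (76.184,114.331) → (61.529,100.180). Open path.

**Shape 3** — `<path>` quadratic bezier, stroke `#000000` → cut (S924, F862). Control points (SVG): P0=(36.497,99.227), P1=(1.663,172.375), P2=(23.735,178.936); sampled at t=k/5. Machine vertices: (36.497,105.852) → (24.840,79.256) → (17.735,57.988) → (15.182,42.046) → (17.182,31.431) → (23.735,26.143). Open path.

**Shape 4** — `<path>` regular polygon, stroke `#ff0000` → score (S551, F1578). Machine vertices: (144.809,69.635) → (162.679,36.745) → (129.789,18.875) → (111.919,51.765) → (144.809,69.635). Closed: final G1 returns to the first vertex.

**Shape 5** — `<polyline>` open polyline, stroke `#ff0000` → score (S551, F1578). Machine vertices: (192.875,76.394) → (102.347,59.638) → (174.066,54.679). Open path.

**Shape 6** — `<path>` rectangle, stroke `#ff0000` → score (S551, F1578). Machine vertices: (85.492,171.190) → (165.075,171.190) → (165.075,101.985) → (85.492,101.985) → (85.492,171.190). Closed: final G1 returns to the first vertex.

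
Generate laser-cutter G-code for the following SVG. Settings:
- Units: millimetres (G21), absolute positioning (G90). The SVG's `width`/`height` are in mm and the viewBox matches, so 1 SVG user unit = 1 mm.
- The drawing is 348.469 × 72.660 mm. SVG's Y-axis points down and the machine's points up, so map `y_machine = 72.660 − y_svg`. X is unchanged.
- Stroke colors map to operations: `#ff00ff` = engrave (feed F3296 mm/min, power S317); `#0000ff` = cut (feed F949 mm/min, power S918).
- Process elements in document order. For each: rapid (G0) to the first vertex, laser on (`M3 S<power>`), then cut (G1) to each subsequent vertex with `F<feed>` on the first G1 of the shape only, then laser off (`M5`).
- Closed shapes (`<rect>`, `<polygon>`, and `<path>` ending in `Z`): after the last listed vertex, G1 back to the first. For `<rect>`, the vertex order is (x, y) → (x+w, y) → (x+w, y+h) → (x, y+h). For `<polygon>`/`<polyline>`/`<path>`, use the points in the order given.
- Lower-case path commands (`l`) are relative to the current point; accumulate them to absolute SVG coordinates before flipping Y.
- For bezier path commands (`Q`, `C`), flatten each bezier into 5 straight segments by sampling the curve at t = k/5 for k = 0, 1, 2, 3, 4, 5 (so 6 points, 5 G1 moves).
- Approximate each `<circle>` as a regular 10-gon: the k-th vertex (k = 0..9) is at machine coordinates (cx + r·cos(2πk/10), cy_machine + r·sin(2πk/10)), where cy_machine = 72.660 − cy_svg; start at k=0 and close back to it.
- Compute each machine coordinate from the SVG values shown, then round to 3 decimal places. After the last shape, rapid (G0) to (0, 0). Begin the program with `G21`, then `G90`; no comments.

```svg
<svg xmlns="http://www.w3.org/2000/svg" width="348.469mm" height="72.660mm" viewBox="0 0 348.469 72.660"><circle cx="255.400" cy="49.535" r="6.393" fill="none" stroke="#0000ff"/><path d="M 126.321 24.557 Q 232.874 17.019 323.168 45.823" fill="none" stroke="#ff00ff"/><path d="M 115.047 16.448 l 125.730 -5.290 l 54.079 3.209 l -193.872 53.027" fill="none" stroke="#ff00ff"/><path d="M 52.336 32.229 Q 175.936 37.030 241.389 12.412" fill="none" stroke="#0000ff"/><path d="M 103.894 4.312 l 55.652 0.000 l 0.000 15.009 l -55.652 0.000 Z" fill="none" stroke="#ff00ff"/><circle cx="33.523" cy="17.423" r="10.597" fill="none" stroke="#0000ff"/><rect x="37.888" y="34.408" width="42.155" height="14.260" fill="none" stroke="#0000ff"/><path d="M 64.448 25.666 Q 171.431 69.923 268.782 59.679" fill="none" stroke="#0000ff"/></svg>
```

1 u = 1 mm; y_m = 72.660 − y.

[1] `<circle>` circle, #0000ff→cut S918 F949: (261.793,23.125) → (260.572,26.883) → (257.376,29.205) → (253.424,29.205) → (250.228,26.883) → (249.007,23.125) → (250.228,19.367) → (253.424,17.045) → (257.376,17.045) → (260.572,19.367) → (261.793,23.125) (closed)

[2] `<path>` quadratic bezier, #ff00ff→engrave S317 F3296: (126.321,48.103) → (168.292,49.665) → (208.962,48.319) → (248.331,44.065) → (286.400,36.905) → (323.168,26.837)

[3] `<path>` open polyline, #ff00ff→engrave S317 F3296: (115.047,56.212) → (240.777,61.502) → (294.856,58.293) → (100.984,5.266)

[4] `<path>` quadratic bezier, #0000ff→cut S918 F949: (52.336,40.431) → (99.450,39.687) → (141.912,41.297) → (179.723,45.261) → (212.882,51.578) → (241.389,60.248)

[5] `<path>` rectangle, #ff00ff→engrave S317 F3296: (103.894,68.348) → (159.546,68.348) → (159.546,53.339) → (103.894,53.339) → (103.894,68.348) (closed)

[6] `<circle>` circle, #0000ff→cut S918 F949: (44.120,55.237) → (42.096,61.466) → (36.798,65.315) → (30.248,65.315) → (24.950,61.466) → (22.926,55.237) → (24.950,49.008) → (30.248,45.159) → (36.798,45.159) → (42.096,49.008) → (44.120,55.237) (closed)

[7] `<rect>` rectangle, #0000ff→cut S918 F949: (37.888,38.252) → (80.043,38.252) → (80.043,23.992) → (37.888,23.992) → (37.888,38.252) (closed)

[8] `<path>` quadratic bezier, #0000ff→cut S918 F949: (64.448,46.994) → (106.856,31.471) → (148.493,20.309) → (189.360,13.506) → (229.456,11.063) → (268.782,12.981)

G21
G90
G0 X261.793 Y23.125
M3 S918
G1 X260.572 Y26.883 F949
G1 X257.376 Y29.205
G1 X253.424 Y29.205
G1 X250.228 Y26.883
G1 X249.007 Y23.125
G1 X250.228 Y19.367
G1 X253.424 Y17.045
G1 X257.376 Y17.045
G1 X260.572 Y19.367
G1 X261.793 Y23.125
M5
G0 X126.321 Y48.103
M3 S317
G1 X168.292 Y49.665 F3296
G1 X208.962 Y48.319
G1 X248.331 Y44.065
G1 X286.400 Y36.905
G1 X323.168 Y26.837
M5
G0 X115.047 Y56.212
M3 S317
G1 X240.777 Y61.502 F3296
G1 X294.856 Y58.293
G1 X100.984 Y5.266
M5
G0 X52.336 Y40.431
M3 S918
G1 X99.450 Y39.687 F949
G1 X141.912 Y41.297
G1 X179.723 Y45.261
G1 X212.882 Y51.578
G1 X241.389 Y60.248
M5
G0 X103.894 Y68.348
M3 S317
G1 X159.546 Y68.348 F3296
G1 X159.546 Y53.339
G1 X103.894 Y53.339
G1 X103.894 Y68.348
M5
G0 X44.120 Y55.237
M3 S918
G1 X42.096 Y61.466 F949
G1 X36.798 Y65.315
G1 X30.248 Y65.315
G1 X24.950 Y61.466
G1 X22.926 Y55.237
G1 X24.950 Y49.008
G1 X30.248 Y45.159
G1 X36.798 Y45.159
G1 X42.096 Y49.008
G1 X44.120 Y55.237
M5
G0 X37.888 Y38.252
M3 S918
G1 X80.043 Y38.252 F949
G1 X80.043 Y23.992
G1 X37.888 Y23.992
G1 X37.888 Y38.252
M5
G0 X64.448 Y46.994
M3 S918
G1 X106.856 Y31.471 F949
G1 X148.493 Y20.309
G1 X189.360 Y13.506
G1 X229.456 Y11.063
G1 X268.782 Y12.981
M5
G0 X0.000 Y0.000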